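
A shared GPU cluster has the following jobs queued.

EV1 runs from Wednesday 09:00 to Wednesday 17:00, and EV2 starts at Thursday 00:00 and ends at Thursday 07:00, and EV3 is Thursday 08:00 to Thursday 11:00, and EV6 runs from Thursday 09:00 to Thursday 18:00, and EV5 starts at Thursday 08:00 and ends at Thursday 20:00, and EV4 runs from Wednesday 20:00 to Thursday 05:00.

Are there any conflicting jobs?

Yes

Sorted by start: EV1, EV4, EV2, EV3, EV5, EV6.
EV4 starts after EV1 ends, so EV1 has no further overlaps.
EV2 starts before EV4 ends → EV4 and EV2 overlap.
That's a conflict, so the schedule is not conflict-free.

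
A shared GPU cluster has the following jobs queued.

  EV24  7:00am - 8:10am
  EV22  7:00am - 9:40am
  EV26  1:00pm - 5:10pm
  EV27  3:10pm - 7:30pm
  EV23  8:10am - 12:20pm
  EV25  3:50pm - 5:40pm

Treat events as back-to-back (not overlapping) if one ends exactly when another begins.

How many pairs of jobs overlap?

5

Two intervals overlap when each starts before the other ends.
Sorted by start: EV22, EV24, EV23, EV26, EV27, EV25.
EV24 starts before EV22 ends → EV22 and EV24 overlap.
EV23 starts before EV22 ends → EV22 and EV23 overlap.
EV26 starts after EV22 ends, so EV22 has no further overlaps.
EV23 starts exactly when EV24 ends (back-to-back, no overlap), so EV24 has no further overlaps.
EV26 starts after EV23 ends, so EV23 has no further overlaps.
EV27 starts before EV26 ends → EV26 and EV27 overlap.
EV25 starts before EV26 ends → EV26 and EV25 overlap.
EV25 starts before EV27 ends → EV27 and EV25 overlap.
Overlapping pairs: EV22 & EV23, EV22 & EV24, EV25 & EV26, EV25 & EV27, EV26 & EV27 — 5 in total.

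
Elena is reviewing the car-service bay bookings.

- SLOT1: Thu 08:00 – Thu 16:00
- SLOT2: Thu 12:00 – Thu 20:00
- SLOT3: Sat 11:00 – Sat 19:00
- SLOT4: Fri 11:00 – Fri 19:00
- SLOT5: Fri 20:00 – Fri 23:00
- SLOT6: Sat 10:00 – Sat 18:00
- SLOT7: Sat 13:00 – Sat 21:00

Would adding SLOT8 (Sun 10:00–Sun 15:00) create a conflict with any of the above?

SLOT1: ends Thu 16:00 at or before SLOT8 starts Sun 10:00 → clear.
SLOT2: ends Thu 20:00 at or before SLOT8 starts Sun 10:00 → clear.
SLOT4: ends Fri 19:00 at or before SLOT8 starts Sun 10:00 → clear.
SLOT5: ends Fri 23:00 at or before SLOT8 starts Sun 10:00 → clear.
SLOT6: ends Sat 18:00 at or before SLOT8 starts Sun 10:00 → clear.
SLOT3: ends Sat 19:00 at or before SLOT8 starts Sun 10:00 → clear.
SLOT7: ends Sat 21:00 at or before SLOT8 starts Sun 10:00 → clear.

No — it doesn't clash with anything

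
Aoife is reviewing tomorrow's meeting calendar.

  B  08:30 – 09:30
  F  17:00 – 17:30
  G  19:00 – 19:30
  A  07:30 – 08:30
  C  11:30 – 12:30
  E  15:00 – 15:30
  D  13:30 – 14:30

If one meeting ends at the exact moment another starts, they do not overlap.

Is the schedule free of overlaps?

Yes

Two intervals overlap when each starts before the other ends.
Sorted by start: A, B, C, D, E, F, G.
B starts exactly when A ends (back-to-back, no overlap), so A has no further overlaps.
C starts after B ends, so B has no further overlaps.
D starts after C ends, so C has no further overlaps.
E starts after D ends, so D has no further overlaps.
F starts after E ends, so E has no further overlaps.
G starts after F ends.
Every pair is clear; the schedule has no overlaps.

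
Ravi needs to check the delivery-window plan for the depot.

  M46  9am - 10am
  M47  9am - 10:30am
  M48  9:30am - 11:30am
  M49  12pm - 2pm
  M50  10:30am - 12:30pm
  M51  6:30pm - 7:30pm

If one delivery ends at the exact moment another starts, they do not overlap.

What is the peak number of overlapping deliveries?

Sweep the timeline, counting +1 at each start and −1 at each end (ends before starts at a tie):
9am start M46 → 1
9am start M47 → 2
9:30am start M48 → 3
10am end M46 → 2
10:30am end M47 → 1
10:30am start M50 → 2
11:30am end M48 → 1
12pm start M49 → 2
12:30pm end M50 → 1
2pm end M49 → 0
6:30pm start M51 → 1
7:30pm end M51 → 0
Peak is 3, at 9:30am (M46, M47, M48).

3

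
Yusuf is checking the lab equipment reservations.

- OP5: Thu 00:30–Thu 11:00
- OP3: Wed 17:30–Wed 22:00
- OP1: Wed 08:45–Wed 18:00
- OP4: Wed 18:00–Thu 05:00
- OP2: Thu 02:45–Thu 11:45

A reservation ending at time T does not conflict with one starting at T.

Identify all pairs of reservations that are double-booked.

Sorted by start: OP1, OP3, OP4, OP5, OP2.
OP3 starts before OP1 ends → OP1 and OP3 overlap.
OP4 starts exactly when OP1 ends (back-to-back, no overlap), so OP1 has no further overlaps.
OP4 starts before OP3 ends → OP3 and OP4 overlap.
OP5 starts after OP3 ends, so OP3 has no further overlaps.
OP5 starts before OP4 ends → OP4 and OP5 overlap.
OP2 starts before OP4 ends → OP4 and OP2 overlap.
OP2 starts before OP5 ends → OP5 and OP2 overlap.

OP1 & OP3, OP2 & OP4, OP2 & OP5, OP3 & OP4, OP4 & OP5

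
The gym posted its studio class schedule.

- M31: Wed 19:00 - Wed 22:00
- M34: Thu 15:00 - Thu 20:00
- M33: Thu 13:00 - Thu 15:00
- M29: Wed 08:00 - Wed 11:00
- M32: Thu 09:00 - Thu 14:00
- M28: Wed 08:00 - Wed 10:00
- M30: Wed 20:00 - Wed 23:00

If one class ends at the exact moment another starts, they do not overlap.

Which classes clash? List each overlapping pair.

Sorted by start: M28, M29, M31, M30, M32, M33, M34.
M29 starts before M28 ends → M28 and M29 overlap.
M31 starts after M28 ends — done with M28.
M31 starts after M29 ends — done with M29.
M30 starts before M31 ends → M31 and M30 overlap.
M32 starts after M31 ends — done with M31.
M32 starts after M30 ends — done with M30.
M33 starts before M32 ends → M32 and M33 overlap.
M34 starts after M32 ends.
M34 starts exactly when M33 ends (back-to-back, no overlap).

M28 & M29, M30 & M31, M32 & M33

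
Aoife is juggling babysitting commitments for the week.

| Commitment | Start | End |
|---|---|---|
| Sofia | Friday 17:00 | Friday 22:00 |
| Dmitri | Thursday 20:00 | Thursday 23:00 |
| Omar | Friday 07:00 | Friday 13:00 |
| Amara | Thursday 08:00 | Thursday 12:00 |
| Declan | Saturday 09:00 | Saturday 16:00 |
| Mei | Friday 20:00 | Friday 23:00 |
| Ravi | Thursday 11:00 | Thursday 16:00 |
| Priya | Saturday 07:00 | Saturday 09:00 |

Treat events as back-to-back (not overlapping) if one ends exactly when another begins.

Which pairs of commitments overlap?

Check each pair: they overlap iff neither finishes before the other starts.
Sorted by start: Amara, Ravi, Dmitri, Omar, Sofia, Mei, Priya, Declan.
Ravi starts before Amara ends → Amara and Ravi overlap.
Dmitri starts after Amara ends — done with Amara.
Dmitri starts after Ravi ends — done with Ravi.
Omar starts after Dmitri ends — done with Dmitri.
Sofia starts after Omar ends — done with Omar.
Mei starts before Sofia ends → Sofia and Mei overlap.
Priya starts after Sofia ends — done with Sofia.
Priya starts after Mei ends — done with Mei.
Declan starts exactly when Priya ends (back-to-back, no overlap).

Amara & Ravi, Mei & Sofia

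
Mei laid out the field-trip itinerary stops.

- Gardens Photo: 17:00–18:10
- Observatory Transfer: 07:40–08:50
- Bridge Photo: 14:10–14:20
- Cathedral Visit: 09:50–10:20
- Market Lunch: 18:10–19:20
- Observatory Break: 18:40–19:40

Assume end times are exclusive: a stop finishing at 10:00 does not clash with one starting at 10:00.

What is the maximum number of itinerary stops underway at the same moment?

2

Sweep the timeline, counting +1 at each start and −1 at each end (ends before starts at a tie):
07:40 start Observatory Transfer → 1
08:50 end Observatory Transfer → 0
09:50 start Cathedral Visit → 1
10:20 end Cathedral Visit → 0
14:10 start Bridge Photo → 1
14:20 end Bridge Photo → 0
17:00 start Gardens Photo → 1
18:10 end Gardens Photo → 0
18:10 start Market Lunch → 1
18:40 start Observatory Break → 2
19:20 end Market Lunch → 1
19:40 end Observatory Break → 0
Peak is 2, at 18:40 (Market Lunch, Observatory Break).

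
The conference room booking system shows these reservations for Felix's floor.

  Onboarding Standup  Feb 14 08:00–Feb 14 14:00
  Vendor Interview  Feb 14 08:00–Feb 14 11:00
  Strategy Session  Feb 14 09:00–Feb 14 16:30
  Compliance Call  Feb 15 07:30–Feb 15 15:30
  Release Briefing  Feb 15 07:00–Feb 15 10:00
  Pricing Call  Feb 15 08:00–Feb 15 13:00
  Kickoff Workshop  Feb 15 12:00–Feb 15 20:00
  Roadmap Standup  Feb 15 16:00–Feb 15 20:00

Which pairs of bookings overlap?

Compliance Call & Kickoff Workshop, Compliance Call & Pricing Call, Compliance Call & Release Briefing, Kickoff Workshop & Pricing Call, Kickoff Workshop & Roadmap Standup, Onboarding Standup & Strategy Session, Onboarding Standup & Vendor Interview, Pricing Call & Release Briefing, Strategy Session & Vendor Interview

Sorted by start: Onboarding Standup, Vendor Interview, Strategy Session, Release Briefing, Compliance Call, Pricing Call, Kickoff Workshop, Roadmap Standup.
Vendor Interview starts before Onboarding Standup ends → Onboarding Standup and Vendor Interview overlap.
Strategy Session starts before Onboarding Standup ends → Onboarding Standup and Strategy Session overlap.
Release Briefing starts after Onboarding Standup ends, so nothing later overlaps Onboarding Standup either.
Strategy Session starts before Vendor Interview ends → Vendor Interview and Strategy Session overlap.
Release Briefing starts after Vendor Interview ends, so nothing later overlaps Vendor Interview either.
Release Briefing starts after Strategy Session ends, so nothing later overlaps Strategy Session either.
Compliance Call starts before Release Briefing ends → Release Briefing and Compliance Call overlap.
Pricing Call starts before Release Briefing ends → Release Briefing and Pricing Call overlap.
Kickoff Workshop starts after Release Briefing ends, so nothing later overlaps Release Briefing either.
Pricing Call starts before Compliance Call ends → Compliance Call and Pricing Call overlap.
Kickoff Workshop starts before Compliance Call ends → Compliance Call and Kickoff Workshop overlap.
Roadmap Standup starts after Compliance Call ends.
Kickoff Workshop starts before Pricing Call ends → Pricing Call and Kickoff Workshop overlap.
Roadmap Standup starts after Pricing Call ends.
Roadmap Standup starts before Kickoff Workshop ends → Kickoff Workshop and Roadmap Standup overlap.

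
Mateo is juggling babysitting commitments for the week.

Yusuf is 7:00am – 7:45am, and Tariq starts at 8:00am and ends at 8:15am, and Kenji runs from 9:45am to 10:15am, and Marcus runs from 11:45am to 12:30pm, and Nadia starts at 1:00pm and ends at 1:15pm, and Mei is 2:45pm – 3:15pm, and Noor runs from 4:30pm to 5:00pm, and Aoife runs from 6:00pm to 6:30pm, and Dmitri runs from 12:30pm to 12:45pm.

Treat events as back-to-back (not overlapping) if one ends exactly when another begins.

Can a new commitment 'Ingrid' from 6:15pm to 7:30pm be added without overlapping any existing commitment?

Yusuf: ends 7:45am at or before Ingrid starts 6:15pm → clear.
Tariq: ends 8:15am at or before Ingrid starts 6:15pm → clear.
Kenji: ends 10:15am at or before Ingrid starts 6:15pm → clear.
Marcus: ends 12:30pm at or before Ingrid starts 6:15pm → clear.
Dmitri: ends 12:45pm at or before Ingrid starts 6:15pm → clear.
Nadia: ends 1:15pm at or before Ingrid starts 6:15pm → clear.
Mei: ends 3:15pm at or before Ingrid starts 6:15pm → clear.
Noor: ends 5:00pm at or before Ingrid starts 6:15pm → clear.
Aoife: starts 6:00pm before Ingrid ends 7:30pm, and ends 6:30pm after Ingrid starts 6:15pm → overlap.
Ingrid overlaps Aoife.

No — it overlaps Aoife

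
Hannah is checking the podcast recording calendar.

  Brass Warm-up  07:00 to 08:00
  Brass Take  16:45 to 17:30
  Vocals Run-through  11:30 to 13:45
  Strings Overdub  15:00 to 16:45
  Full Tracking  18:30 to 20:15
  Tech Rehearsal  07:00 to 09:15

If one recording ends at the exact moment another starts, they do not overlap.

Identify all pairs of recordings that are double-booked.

Check each pair: they overlap iff neither finishes before the other starts.
Sorted by start: Brass Warm-up, Tech Rehearsal, Vocals Run-through, Strings Overdub, Brass Take, Full Tracking.
Tech Rehearsal starts before Brass Warm-up ends → Brass Warm-up and Tech Rehearsal overlap.
Vocals Run-through starts after Brass Warm-up ends, so nothing later overlaps Brass Warm-up either.
Vocals Run-through starts after Tech Rehearsal ends, so nothing later overlaps Tech Rehearsal either.
Strings Overdub starts after Vocals Run-through ends, so nothing later overlaps Vocals Run-through either.
Brass Take starts exactly when Strings Overdub ends (back-to-back, no overlap), so nothing later overlaps Strings Overdub either.
Full Tracking starts after Brass Take ends.

Brass Warm-up & Tech Rehearsal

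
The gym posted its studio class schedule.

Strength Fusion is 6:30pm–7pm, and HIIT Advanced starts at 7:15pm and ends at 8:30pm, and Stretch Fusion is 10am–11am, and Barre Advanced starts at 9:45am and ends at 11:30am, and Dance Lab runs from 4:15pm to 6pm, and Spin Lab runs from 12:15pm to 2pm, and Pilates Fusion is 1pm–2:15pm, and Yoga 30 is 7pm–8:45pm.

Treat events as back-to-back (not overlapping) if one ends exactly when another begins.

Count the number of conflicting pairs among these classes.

Two intervals overlap when each starts before the other ends.
Sorted by start: Barre Advanced, Stretch Fusion, Spin Lab, Pilates Fusion, Dance Lab, Strength Fusion, Yoga 30, HIIT Advanced.
Stretch Fusion starts before Barre Advanced ends → Barre Advanced and Stretch Fusion overlap.
Spin Lab starts after Barre Advanced ends — done with Barre Advanced.
Spin Lab starts after Stretch Fusion ends — done with Stretch Fusion.
Pilates Fusion starts before Spin Lab ends → Spin Lab and Pilates Fusion overlap.
Dance Lab starts after Spin Lab ends — done with Spin Lab.
Dance Lab starts after Pilates Fusion ends — done with Pilates Fusion.
Strength Fusion starts after Dance Lab ends — done with Dance Lab.
Yoga 30 starts exactly when Strength Fusion ends (back-to-back, no overlap) — done with Strength Fusion.
HIIT Advanced starts before Yoga 30 ends → Yoga 30 and HIIT Advanced overlap.
Overlapping pairs: Barre Advanced & Stretch Fusion, HIIT Advanced & Yoga 30, Pilates Fusion & Spin Lab — 3 in total.

3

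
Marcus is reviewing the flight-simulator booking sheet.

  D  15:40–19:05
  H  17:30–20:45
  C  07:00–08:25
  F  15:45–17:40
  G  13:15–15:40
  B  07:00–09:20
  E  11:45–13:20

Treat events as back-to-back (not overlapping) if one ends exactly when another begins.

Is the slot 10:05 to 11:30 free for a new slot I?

B: ends 09:20 at or before I starts 10:05 → clear.
C: ends 08:25 at or before I starts 10:05 → clear.
E: starts 11:45 at or after I ends 11:30 → clear.
G: starts 13:15 at or after I ends 11:30 → clear.
D: starts 15:40 at or after I ends 11:30 → clear.
F: starts 15:45 at or after I ends 11:30 → clear.
H: starts 17:30 at or after I ends 11:30 → clear.

Yes — the slot is free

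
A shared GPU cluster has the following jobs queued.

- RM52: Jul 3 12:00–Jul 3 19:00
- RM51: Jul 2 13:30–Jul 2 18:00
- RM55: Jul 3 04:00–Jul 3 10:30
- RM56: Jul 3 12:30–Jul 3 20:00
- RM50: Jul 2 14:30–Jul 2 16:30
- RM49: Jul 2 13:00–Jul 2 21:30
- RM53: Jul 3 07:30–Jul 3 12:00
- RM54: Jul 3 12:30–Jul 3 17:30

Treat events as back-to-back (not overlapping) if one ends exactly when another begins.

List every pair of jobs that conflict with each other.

RM49 & RM50, RM49 & RM51, RM50 & RM51, RM52 & RM54, RM52 & RM56, RM53 & RM55, RM54 & RM56

Sorted by start: RM49, RM51, RM50, RM55, RM53, RM52, RM54, RM56.
RM51 starts before RM49 ends → RM49 and RM51 overlap.
RM50 starts before RM49 ends → RM49 and RM50 overlap.
RM55 starts after RM49 ends, so RM49 has no further overlaps.
RM50 starts before RM51 ends → RM51 and RM50 overlap.
RM55 starts after RM51 ends, so RM51 has no further overlaps.
RM55 starts after RM50 ends, so RM50 has no further overlaps.
RM53 starts before RM55 ends → RM55 and RM53 overlap.
RM52 starts after RM55 ends, so RM55 has no further overlaps.
RM52 starts exactly when RM53 ends (back-to-back, no overlap), so RM53 has no further overlaps.
RM54 starts before RM52 ends → RM52 and RM54 overlap.
RM56 starts before RM52 ends → RM52 and RM56 overlap.
RM56 starts before RM54 ends → RM54 and RM56 overlap.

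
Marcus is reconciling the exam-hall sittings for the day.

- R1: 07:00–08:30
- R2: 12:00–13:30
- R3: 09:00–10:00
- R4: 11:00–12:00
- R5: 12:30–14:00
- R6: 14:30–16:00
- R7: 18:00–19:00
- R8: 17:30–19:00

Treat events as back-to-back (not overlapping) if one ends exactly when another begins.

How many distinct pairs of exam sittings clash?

Sorted by start: R1, R3, R4, R2, R5, R6, R8, R7.
R3 starts after R1 ends; R1 is clear from here.
R4 starts after R3 ends; R3 is clear from here.
R2 starts exactly when R4 ends (back-to-back, no overlap); R4 is clear from here.
R5 starts before R2 ends → R2 and R5 overlap.
R6 starts after R2 ends; R2 is clear from here.
R6 starts after R5 ends; R5 is clear from here.
R8 starts after R6 ends; R6 is clear from here.
R7 starts before R8 ends → R8 and R7 overlap.
Overlapping pairs: R2 & R5, R7 & R8 — 2 in total.

2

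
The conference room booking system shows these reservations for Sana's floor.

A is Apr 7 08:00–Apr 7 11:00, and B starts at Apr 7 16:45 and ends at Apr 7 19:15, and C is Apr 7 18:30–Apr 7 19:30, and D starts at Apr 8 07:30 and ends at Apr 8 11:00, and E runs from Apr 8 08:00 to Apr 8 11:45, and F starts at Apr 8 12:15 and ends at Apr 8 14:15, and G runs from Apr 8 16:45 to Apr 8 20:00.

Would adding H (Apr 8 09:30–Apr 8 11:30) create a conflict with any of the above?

Yes — it overlaps D, E

A: ends Apr 7 11:00 at or before H starts Apr 8 09:30 → clear.
B: ends Apr 7 19:15 at or before H starts Apr 8 09:30 → clear.
C: ends Apr 7 19:30 at or before H starts Apr 8 09:30 → clear.
D: starts Apr 8 07:30 before H ends Apr 8 11:30, and ends Apr 8 11:00 after H starts Apr 8 09:30 → overlap.
E: starts Apr 8 08:00 before H ends Apr 8 11:30, and ends Apr 8 11:45 after H starts Apr 8 09:30 → overlap.
F: starts Apr 8 12:15 at or after H ends Apr 8 11:30 → clear.
G: starts Apr 8 16:45 at or after H ends Apr 8 11:30 → clear.
H overlaps D, E.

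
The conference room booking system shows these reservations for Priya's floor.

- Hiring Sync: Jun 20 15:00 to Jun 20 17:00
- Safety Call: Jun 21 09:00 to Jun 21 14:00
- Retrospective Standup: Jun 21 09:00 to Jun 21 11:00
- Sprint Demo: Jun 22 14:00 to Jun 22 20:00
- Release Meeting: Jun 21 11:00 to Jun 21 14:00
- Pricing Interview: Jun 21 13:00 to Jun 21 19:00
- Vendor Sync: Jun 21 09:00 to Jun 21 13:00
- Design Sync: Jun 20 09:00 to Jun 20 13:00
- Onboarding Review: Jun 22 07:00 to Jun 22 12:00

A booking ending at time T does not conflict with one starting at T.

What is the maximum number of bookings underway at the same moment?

3

Sort all start/end points and keep a running count:
Jun 20 09:00 start Design Sync → 1
Jun 20 13:00 end Design Sync → 0
Jun 20 15:00 start Hiring Sync → 1
Jun 20 17:00 end Hiring Sync → 0
Jun 21 09:00 start Retrospective Standup → 1
Jun 21 09:00 start Safety Call → 2
Jun 21 09:00 start Vendor Sync → 3
Jun 21 11:00 end Retrospective Standup → 2
Jun 21 11:00 start Release Meeting → 3
Jun 21 13:00 end Vendor Sync → 2
Jun 21 13:00 start Pricing Interview → 3
Jun 21 14:00 end Release Meeting → 2
Jun 21 14:00 end Safety Call → 1
Jun 21 19:00 end Pricing Interview → 0
Jun 22 07:00 start Onboarding Review → 1
Jun 22 12:00 end Onboarding Review → 0
Jun 22 14:00 start Sprint Demo → 1
Jun 22 20:00 end Sprint Demo → 0
Peak is 3, at Jun 21 09:00 (Retrospective Standup, Safety Call, Vendor Sync).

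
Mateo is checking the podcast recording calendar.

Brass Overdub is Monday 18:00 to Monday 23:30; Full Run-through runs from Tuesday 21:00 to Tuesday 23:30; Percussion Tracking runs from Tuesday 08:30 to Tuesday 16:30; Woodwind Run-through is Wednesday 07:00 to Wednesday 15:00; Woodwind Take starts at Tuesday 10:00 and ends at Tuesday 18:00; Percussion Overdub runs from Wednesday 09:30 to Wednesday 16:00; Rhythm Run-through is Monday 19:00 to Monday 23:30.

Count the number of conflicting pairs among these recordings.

Two intervals overlap when each starts before the other ends.
Sorted by start: Brass Overdub, Rhythm Run-through, Percussion Tracking, Woodwind Take, Full Run-through, Woodwind Run-through, Percussion Overdub.
Rhythm Run-through starts before Brass Overdub ends → Brass Overdub and Rhythm Run-through overlap.
Percussion Tracking starts after Brass Overdub ends; Brass Overdub is clear from here.
Percussion Tracking starts after Rhythm Run-through ends; Rhythm Run-through is clear from here.
Woodwind Take starts before Percussion Tracking ends → Percussion Tracking and Woodwind Take overlap.
Full Run-through starts after Percussion Tracking ends; Percussion Tracking is clear from here.
Full Run-through starts after Woodwind Take ends; Woodwind Take is clear from here.
Woodwind Run-through starts after Full Run-through ends; Full Run-through is clear from here.
Percussion Overdub starts before Woodwind Run-through ends → Woodwind Run-through and Percussion Overdub overlap.
Overlapping pairs: Brass Overdub & Rhythm Run-through, Percussion Overdub & Woodwind Run-through, Percussion Tracking & Woodwind Take — 3 in total.

3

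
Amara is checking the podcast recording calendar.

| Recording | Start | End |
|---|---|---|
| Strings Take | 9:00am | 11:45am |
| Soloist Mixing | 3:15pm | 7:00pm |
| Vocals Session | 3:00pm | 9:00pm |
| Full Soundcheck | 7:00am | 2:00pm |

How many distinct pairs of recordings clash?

2

Sorted by start: Full Soundcheck, Strings Take, Vocals Session, Soloist Mixing.
Strings Take starts before Full Soundcheck ends → Full Soundcheck and Strings Take overlap.
Vocals Session starts after Full Soundcheck ends, so nothing later overlaps Full Soundcheck either.
Vocals Session starts after Strings Take ends, so nothing later overlaps Strings Take either.
Soloist Mixing starts before Vocals Session ends → Vocals Session and Soloist Mixing overlap.
Overlapping pairs: Full Soundcheck & Strings Take, Soloist Mixing & Vocals Session — 2 in total.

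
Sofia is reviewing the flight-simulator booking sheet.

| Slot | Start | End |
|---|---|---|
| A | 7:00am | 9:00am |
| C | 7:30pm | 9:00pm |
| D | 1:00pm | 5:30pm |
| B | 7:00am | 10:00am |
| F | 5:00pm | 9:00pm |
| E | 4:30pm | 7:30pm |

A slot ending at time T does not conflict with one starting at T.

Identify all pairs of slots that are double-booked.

A & B, C & F, D & E, D & F, E & F

Two intervals overlap when each starts before the other ends.
Sorted by start: A, B, D, E, F, C.
B starts before A ends → A and B overlap.
D starts after A ends; A is clear from here.
D starts after B ends; B is clear from here.
E starts before D ends → D and E overlap.
F starts before D ends → D and F overlap.
C starts after D ends.
F starts before E ends → E and F overlap.
C starts exactly when E ends (back-to-back, no overlap).
C starts before F ends → F and C overlap.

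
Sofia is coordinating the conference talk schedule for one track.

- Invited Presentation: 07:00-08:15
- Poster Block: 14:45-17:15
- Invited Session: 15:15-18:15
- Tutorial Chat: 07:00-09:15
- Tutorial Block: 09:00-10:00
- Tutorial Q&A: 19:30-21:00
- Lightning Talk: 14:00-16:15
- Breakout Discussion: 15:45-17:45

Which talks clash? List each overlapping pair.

Breakout Discussion & Invited Session, Breakout Discussion & Lightning Talk, Breakout Discussion & Poster Block, Invited Presentation & Tutorial Chat, Invited Session & Lightning Talk, Invited Session & Poster Block, Lightning Talk & Poster Block, Tutorial Block & Tutorial Chat

Two intervals overlap when each starts before the other ends.
Sorted by start: Invited Presentation, Tutorial Chat, Tutorial Block, Lightning Talk, Poster Block, Invited Session, Breakout Discussion, Tutorial Q&A.
Tutorial Chat starts before Invited Presentation ends → Invited Presentation and Tutorial Chat overlap.
Tutorial Block starts after Invited Presentation ends; Invited Presentation is clear from here.
Tutorial Block starts before Tutorial Chat ends → Tutorial Chat and Tutorial Block overlap.
Lightning Talk starts after Tutorial Chat ends; Tutorial Chat is clear from here.
Lightning Talk starts after Tutorial Block ends; Tutorial Block is clear from here.
Poster Block starts before Lightning Talk ends → Lightning Talk and Poster Block overlap.
Invited Session starts before Lightning Talk ends → Lightning Talk and Invited Session overlap.
Breakout Discussion starts before Lightning Talk ends → Lightning Talk and Breakout Discussion overlap.
Tutorial Q&A starts after Lightning Talk ends.
Invited Session starts before Poster Block ends → Poster Block and Invited Session overlap.
Breakout Discussion starts before Poster Block ends → Poster Block and Breakout Discussion overlap.
Tutorial Q&A starts after Poster Block ends.
Breakout Discussion starts before Invited Session ends → Invited Session and Breakout Discussion overlap.
Tutorial Q&A starts after Invited Session ends.
Tutorial Q&A starts after Breakout Discussion ends.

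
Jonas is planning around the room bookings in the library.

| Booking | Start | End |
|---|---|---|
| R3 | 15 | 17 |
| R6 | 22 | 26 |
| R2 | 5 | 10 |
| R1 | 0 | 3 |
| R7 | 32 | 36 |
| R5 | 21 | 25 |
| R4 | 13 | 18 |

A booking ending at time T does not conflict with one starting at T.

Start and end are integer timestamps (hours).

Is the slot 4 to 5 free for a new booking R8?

Yes — the slot is free

R1: ends 3 at or before R8 starts 4 → clear.
R2: starts 5 at or after R8 ends 5 → clear.
R4: starts 13 at or after R8 ends 5 → clear.
R3: starts 15 at or after R8 ends 5 → clear.
R5: starts 21 at or after R8 ends 5 → clear.
R6: starts 22 at or after R8 ends 5 → clear.
R7: starts 32 at or after R8 ends 5 → clear.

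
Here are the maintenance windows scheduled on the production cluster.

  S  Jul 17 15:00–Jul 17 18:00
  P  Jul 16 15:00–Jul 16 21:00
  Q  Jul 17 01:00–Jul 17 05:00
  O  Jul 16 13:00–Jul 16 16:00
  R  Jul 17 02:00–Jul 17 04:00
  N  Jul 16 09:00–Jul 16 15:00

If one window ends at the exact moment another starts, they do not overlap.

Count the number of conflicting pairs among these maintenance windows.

3

Sorted by start: N, O, P, Q, R, S.
O starts before N ends → N and O overlap.
P starts exactly when N ends (back-to-back, no overlap), so nothing later overlaps N either.
P starts before O ends → O and P overlap.
Q starts after O ends, so nothing later overlaps O either.
Q starts after P ends, so nothing later overlaps P either.
R starts before Q ends → Q and R overlap.
S starts after Q ends.
S starts after R ends.
Overlapping pairs: N & O, O & P, Q & R — 3 in total.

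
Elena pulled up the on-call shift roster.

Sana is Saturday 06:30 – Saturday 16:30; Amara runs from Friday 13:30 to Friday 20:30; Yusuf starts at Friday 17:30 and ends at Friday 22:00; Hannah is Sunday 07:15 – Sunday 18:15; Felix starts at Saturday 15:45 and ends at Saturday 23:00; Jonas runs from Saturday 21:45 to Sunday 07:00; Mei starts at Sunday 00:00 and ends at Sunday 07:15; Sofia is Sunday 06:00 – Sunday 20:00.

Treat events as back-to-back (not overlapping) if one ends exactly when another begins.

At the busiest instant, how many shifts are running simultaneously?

3

Sort all start/end points and keep a running count:
Friday 13:30 start Amara → 1
Friday 17:30 start Yusuf → 2
Friday 20:30 end Amara → 1
Friday 22:00 end Yusuf → 0
Saturday 06:30 start Sana → 1
Saturday 15:45 start Felix → 2
Saturday 16:30 end Sana → 1
Saturday 21:45 start Jonas → 2
Saturday 23:00 end Felix → 1
Sunday 00:00 start Mei → 2
Sunday 06:00 start Sofia → 3
Sunday 07:00 end Jonas → 2
Sunday 07:15 end Mei → 1
Sunday 07:15 start Hannah → 2
Sunday 18:15 end Hannah → 1
Sunday 20:00 end Sofia → 0
Peak is 3, at Sunday 06:00 (Jonas, Mei, Sofia).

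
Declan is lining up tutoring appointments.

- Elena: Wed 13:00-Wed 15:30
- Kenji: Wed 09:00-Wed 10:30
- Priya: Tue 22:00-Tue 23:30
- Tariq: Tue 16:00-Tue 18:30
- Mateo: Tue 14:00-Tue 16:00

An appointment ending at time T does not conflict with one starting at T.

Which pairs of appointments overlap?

none

Sorted by start: Mateo, Tariq, Priya, Kenji, Elena.
Tariq starts exactly when Mateo ends (back-to-back, no overlap), so Mateo has no further overlaps.
Priya starts after Tariq ends, so Tariq has no further overlaps.
Kenji starts after Priya ends, so Priya has no further overlaps.
Elena starts after Kenji ends.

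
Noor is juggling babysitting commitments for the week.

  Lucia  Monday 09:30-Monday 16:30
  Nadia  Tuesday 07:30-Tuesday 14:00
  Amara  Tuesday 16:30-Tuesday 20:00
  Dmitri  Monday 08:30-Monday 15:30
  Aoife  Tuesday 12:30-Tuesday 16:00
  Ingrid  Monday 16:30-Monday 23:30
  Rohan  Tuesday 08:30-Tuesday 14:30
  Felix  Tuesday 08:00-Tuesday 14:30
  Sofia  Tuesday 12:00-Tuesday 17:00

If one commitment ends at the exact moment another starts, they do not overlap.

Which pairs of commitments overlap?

Amara & Sofia, Aoife & Felix, Aoife & Nadia, Aoife & Rohan, Aoife & Sofia, Dmitri & Lucia, Felix & Nadia, Felix & Rohan, Felix & Sofia, Nadia & Rohan, Nadia & Sofia, Rohan & Sofia

Sorted by start: Dmitri, Lucia, Ingrid, Nadia, Felix, Rohan, Sofia, Aoife, Amara.
Lucia starts before Dmitri ends → Dmitri and Lucia overlap.
Ingrid starts after Dmitri ends — done with Dmitri.
Ingrid starts exactly when Lucia ends (back-to-back, no overlap) — done with Lucia.
Nadia starts after Ingrid ends — done with Ingrid.
Felix starts before Nadia ends → Nadia and Felix overlap.
Rohan starts before Nadia ends → Nadia and Rohan overlap.
Sofia starts before Nadia ends → Nadia and Sofia overlap.
Aoife starts before Nadia ends → Nadia and Aoife overlap.
Amara starts after Nadia ends.
Rohan starts before Felix ends → Felix and Rohan overlap.
Sofia starts before Felix ends → Felix and Sofia overlap.
Aoife starts before Felix ends → Felix and Aoife overlap.
Amara starts after Felix ends.
Sofia starts before Rohan ends → Rohan and Sofia overlap.
Aoife starts before Rohan ends → Rohan and Aoife overlap.
Amara starts after Rohan ends.
Aoife starts before Sofia ends → Sofia and Aoife overlap.
Amara starts before Sofia ends → Sofia and Amara overlap.
Amara starts after Aoife ends.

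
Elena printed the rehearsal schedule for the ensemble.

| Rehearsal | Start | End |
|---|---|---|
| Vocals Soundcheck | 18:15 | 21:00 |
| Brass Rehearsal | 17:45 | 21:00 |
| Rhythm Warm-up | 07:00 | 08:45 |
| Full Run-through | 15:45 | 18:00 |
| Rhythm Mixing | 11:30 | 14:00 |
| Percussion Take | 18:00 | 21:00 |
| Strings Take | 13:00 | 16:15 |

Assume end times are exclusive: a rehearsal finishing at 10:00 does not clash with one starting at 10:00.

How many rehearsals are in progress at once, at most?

Walk through starts and ends in time order (an end at T is processed before a start at T):
07:00 start Rhythm Warm-up → 1
08:45 end Rhythm Warm-up → 0
11:30 start Rhythm Mixing → 1
13:00 start Strings Take → 2
14:00 end Rhythm Mixing → 1
15:45 start Full Run-through → 2
16:15 end Strings Take → 1
17:45 start Brass Rehearsal → 2
18:00 end Full Run-through → 1
18:00 start Percussion Take → 2
18:15 start Vocals Soundcheck → 3
21:00 end Brass Rehearsal → 2
21:00 end Percussion Take → 1
21:00 end Vocals Soundcheck → 0
Peak is 3, at 18:15 (Brass Rehearsal, Percussion Take, Vocals Soundcheck).

3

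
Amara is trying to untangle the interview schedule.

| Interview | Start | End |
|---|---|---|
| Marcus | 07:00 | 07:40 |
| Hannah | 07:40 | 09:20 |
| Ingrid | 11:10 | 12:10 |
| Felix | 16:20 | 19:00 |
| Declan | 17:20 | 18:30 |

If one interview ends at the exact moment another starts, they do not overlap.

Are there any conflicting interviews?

Sorted by start: Marcus, Hannah, Ingrid, Felix, Declan.
Hannah starts exactly when Marcus ends (back-to-back, no overlap); Marcus is clear from here.
Ingrid starts after Hannah ends; Hannah is clear from here.
Felix starts after Ingrid ends; Ingrid is clear from here.
Declan starts before Felix ends → Felix and Declan overlap.
That's a conflict, so the schedule is not conflict-free.

Yes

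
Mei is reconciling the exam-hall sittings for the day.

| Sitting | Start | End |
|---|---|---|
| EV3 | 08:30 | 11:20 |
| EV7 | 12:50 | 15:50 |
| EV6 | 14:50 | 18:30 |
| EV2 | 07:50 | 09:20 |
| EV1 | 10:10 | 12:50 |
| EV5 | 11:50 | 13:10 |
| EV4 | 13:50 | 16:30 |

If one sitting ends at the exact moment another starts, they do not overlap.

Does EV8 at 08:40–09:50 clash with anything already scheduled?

Yes — it overlaps EV2, EV3

EV2: starts 07:50 before EV8 ends 09:50, and ends 09:20 after EV8 starts 08:40 → overlap.
EV3: starts 08:30 before EV8 ends 09:50, and ends 11:20 after EV8 starts 08:40 → overlap.
EV1: starts 10:10 at or after EV8 ends 09:50 → clear.
EV5: starts 11:50 at or after EV8 ends 09:50 → clear.
EV7: starts 12:50 at or after EV8 ends 09:50 → clear.
EV4: starts 13:50 at or after EV8 ends 09:50 → clear.
EV6: starts 14:50 at or after EV8 ends 09:50 → clear.
EV8 overlaps EV2, EV3.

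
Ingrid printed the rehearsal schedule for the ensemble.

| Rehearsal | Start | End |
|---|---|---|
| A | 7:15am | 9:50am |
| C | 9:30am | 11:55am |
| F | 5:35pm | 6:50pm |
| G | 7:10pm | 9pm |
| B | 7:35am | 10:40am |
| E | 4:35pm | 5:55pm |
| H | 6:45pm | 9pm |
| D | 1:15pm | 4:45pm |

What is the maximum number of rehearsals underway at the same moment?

3

Sort all start/end points and keep a running count:
7:15am start A → 1
7:35am start B → 2
9:30am start C → 3
9:50am end A → 2
10:40am end B → 1
11:55am end C → 0
1:15pm start D → 1
4:35pm start E → 2
4:45pm end D → 1
5:35pm start F → 2
5:55pm end E → 1
6:45pm start H → 2
6:50pm end F → 1
7:10pm start G → 2
9pm end G → 1
9pm end H → 0
Peak is 3, at 9:30am (A, B, C).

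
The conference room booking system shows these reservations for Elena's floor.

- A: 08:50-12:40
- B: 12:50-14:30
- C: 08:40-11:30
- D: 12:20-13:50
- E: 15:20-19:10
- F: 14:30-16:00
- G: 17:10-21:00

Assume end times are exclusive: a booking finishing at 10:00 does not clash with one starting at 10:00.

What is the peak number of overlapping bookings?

2

Sort all start/end points and keep a running count:
08:40 start C → 1
08:50 start A → 2
11:30 end C → 1
12:20 start D → 2
12:40 end A → 1
12:50 start B → 2
13:50 end D → 1
14:30 end B → 0
14:30 start F → 1
15:20 start E → 2
16:00 end F → 1
17:10 start G → 2
19:10 end E → 1
21:00 end G → 0
Peak is 2, at 08:50 (A, C).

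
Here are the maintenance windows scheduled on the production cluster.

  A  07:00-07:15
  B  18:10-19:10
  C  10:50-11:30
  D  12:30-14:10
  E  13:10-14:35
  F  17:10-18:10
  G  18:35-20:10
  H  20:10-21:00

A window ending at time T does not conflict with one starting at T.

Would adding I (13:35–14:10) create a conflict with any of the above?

A: ends 07:15 at or before I starts 13:35 → clear.
C: ends 11:30 at or before I starts 13:35 → clear.
D: starts 12:30 before I ends 14:10, and ends 14:10 after I starts 13:35 → overlap.
E: starts 13:10 before I ends 14:10, and ends 14:35 after I starts 13:35 → overlap.
F: starts 17:10 at or after I ends 14:10 → clear.
B: starts 18:10 at or after I ends 14:10 → clear.
G: starts 18:35 at or after I ends 14:10 → clear.
H: starts 20:10 at or after I ends 14:10 → clear.
I overlaps D, E.

Yes — it overlaps D, E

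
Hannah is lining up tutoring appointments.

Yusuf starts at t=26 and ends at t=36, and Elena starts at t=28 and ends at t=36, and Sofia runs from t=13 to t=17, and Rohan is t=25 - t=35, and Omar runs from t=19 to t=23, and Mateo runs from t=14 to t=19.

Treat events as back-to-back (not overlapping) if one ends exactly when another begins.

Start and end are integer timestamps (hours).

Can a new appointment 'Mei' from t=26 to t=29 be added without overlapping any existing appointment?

No — it overlaps Elena, Rohan, Yusuf

Sofia: ends t=17 at or before Mei starts t=26 → clear.
Mateo: ends t=19 at or before Mei starts t=26 → clear.
Omar: ends t=23 at or before Mei starts t=26 → clear.
Rohan: starts t=25 before Mei ends t=29, and ends t=35 after Mei starts t=26 → overlap.
Yusuf: starts t=26 before Mei ends t=29, and ends t=36 after Mei starts t=26 → overlap.
Elena: starts t=28 before Mei ends t=29, and ends t=36 after Mei starts t=26 → overlap.
Mei overlaps Rohan, Elena, Yusuf.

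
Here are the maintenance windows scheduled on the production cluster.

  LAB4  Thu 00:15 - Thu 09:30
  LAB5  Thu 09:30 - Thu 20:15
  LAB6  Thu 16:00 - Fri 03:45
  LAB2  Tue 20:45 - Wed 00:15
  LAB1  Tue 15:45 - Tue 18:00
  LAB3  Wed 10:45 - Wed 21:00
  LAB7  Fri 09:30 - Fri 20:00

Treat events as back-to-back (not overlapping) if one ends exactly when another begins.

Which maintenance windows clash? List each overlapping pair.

LAB5 & LAB6

Sorted by start: LAB1, LAB2, LAB3, LAB4, LAB5, LAB6, LAB7.
LAB2 starts after LAB1 ends, so nothing later overlaps LAB1 either.
LAB3 starts after LAB2 ends, so nothing later overlaps LAB2 either.
LAB4 starts after LAB3 ends, so nothing later overlaps LAB3 either.
LAB5 starts exactly when LAB4 ends (back-to-back, no overlap), so nothing later overlaps LAB4 either.
LAB6 starts before LAB5 ends → LAB5 and LAB6 overlap.
LAB7 starts after LAB5 ends.
LAB7 starts after LAB6 ends.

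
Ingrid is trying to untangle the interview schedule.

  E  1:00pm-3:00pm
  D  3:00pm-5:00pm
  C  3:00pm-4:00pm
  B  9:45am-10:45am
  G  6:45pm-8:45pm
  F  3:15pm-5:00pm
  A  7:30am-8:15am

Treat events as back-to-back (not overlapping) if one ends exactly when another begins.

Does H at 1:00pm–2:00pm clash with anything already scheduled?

A: ends 8:15am at or before H starts 1:00pm → clear.
B: ends 10:45am at or before H starts 1:00pm → clear.
E: starts 1:00pm before H ends 2:00pm, and ends 3:00pm after H starts 1:00pm → overlap.
C: starts 3:00pm at or after H ends 2:00pm → clear.
D: starts 3:00pm at or after H ends 2:00pm → clear.
F: starts 3:15pm at or after H ends 2:00pm → clear.
G: starts 6:45pm at or after H ends 2:00pm → clear.
H overlaps E.

Yes — it overlaps E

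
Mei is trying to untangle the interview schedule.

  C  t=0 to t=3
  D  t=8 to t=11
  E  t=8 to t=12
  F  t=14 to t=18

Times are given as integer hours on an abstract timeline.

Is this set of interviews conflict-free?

Sorted by start: C, D, E, F.
D starts after C ends; C is clear from here.
E starts before D ends → D and E overlap.
That's a conflict, so the schedule is not conflict-free.

No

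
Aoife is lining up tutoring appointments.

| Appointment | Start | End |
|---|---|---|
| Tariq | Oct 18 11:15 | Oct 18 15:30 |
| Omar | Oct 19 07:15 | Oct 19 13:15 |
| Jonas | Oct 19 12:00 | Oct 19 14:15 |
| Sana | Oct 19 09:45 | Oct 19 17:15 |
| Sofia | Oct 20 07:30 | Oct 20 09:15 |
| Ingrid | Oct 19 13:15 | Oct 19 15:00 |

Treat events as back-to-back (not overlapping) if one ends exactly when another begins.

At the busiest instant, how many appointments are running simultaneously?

Sort all start/end points and keep a running count:
Oct 18 11:15 start Tariq → 1
Oct 18 15:30 end Tariq → 0
Oct 19 07:15 start Omar → 1
Oct 19 09:45 start Sana → 2
Oct 19 12:00 start Jonas → 3
Oct 19 13:15 end Omar → 2
Oct 19 13:15 start Ingrid → 3
Oct 19 14:15 end Jonas → 2
Oct 19 15:00 end Ingrid → 1
Oct 19 17:15 end Sana → 0
Oct 20 07:30 start Sofia → 1
Oct 20 09:15 end Sofia → 0
Peak is 3, at Oct 19 12:00 (Jonas, Omar, Sana).

3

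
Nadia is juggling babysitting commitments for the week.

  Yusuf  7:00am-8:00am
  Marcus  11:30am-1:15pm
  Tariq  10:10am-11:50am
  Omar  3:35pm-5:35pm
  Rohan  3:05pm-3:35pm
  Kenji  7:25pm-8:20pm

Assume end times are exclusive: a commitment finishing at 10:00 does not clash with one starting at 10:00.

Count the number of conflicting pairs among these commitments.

1

Sorted by start: Yusuf, Tariq, Marcus, Rohan, Omar, Kenji.
Tariq starts after Yusuf ends, so Yusuf has no further overlaps.
Marcus starts before Tariq ends → Tariq and Marcus overlap.
Rohan starts after Tariq ends, so Tariq has no further overlaps.
Rohan starts after Marcus ends, so Marcus has no further overlaps.
Omar starts exactly when Rohan ends (back-to-back, no overlap), so Rohan has no further overlaps.
Kenji starts after Omar ends.
Overlapping pairs: Marcus & Tariq — 1 in total.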